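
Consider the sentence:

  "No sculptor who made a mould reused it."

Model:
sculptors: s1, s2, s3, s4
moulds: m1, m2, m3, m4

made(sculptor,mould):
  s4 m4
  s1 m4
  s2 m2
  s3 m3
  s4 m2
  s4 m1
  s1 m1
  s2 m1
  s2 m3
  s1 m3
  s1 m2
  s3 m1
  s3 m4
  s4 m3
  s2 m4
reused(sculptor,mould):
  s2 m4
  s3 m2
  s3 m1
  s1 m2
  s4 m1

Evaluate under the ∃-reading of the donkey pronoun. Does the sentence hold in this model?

False

"it" takes "a mould" as antecedent — a donkey pronoun bound across the clause boundary.
Truth condition: for no (s,m) with made(s,m) does reused(s,m) hold.
Restrictor pairs — does the scope hold? (s1,m1):fails  (s1,m2):holds  (s1,m3):fails  (s1,m4):fails  (s2,m1):fails  (s2,m2):fails  (s2,m3):fails  (s2,m4):holds  (s3,m1):holds  (s3,m3):fails  (s3,m4):fails  (s4,m1):holds  (s4,m2):fails  (s4,m3):fails  (s4,m4):fails
Scope holds for 4 pair(s), so the sentence is false.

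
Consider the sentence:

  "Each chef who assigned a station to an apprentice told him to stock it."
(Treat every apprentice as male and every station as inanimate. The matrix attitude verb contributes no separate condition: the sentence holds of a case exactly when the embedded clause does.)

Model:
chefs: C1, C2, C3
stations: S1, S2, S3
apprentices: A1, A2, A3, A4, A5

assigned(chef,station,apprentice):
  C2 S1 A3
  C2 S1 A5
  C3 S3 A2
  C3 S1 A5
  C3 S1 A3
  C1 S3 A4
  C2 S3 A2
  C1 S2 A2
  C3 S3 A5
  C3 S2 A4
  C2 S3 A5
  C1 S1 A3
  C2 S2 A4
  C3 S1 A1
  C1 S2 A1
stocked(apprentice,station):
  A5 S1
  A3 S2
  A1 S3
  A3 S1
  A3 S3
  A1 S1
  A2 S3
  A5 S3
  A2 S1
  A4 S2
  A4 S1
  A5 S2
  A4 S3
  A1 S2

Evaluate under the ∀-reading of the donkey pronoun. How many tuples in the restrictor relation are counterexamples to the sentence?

1

"him" takes "an apprentice" as antecedent and "it" takes "a station"; both are donkey pronouns co-varying with the restrictor.
Strong reading: for every (c,s,a) with assigned(c,s,a), stocked(a,s).
Restrictor triples: (C1,S1,A3)→stocked(A3,S1) ✓  (C1,S2,A1)→stocked(A1,S2) ✓  (C1,S2,A2)→stocked(A2,S2) ✗  (C1,S3,A4)→stocked(A4,S3) ✓  (C2,S1,A3)→stocked(A3,S1) ✓  (C2,S1,A5)→stocked(A5,S1) ✓  (C2,S2,A4)→stocked(A4,S2) ✓  (C2,S3,A2)→stocked(A2,S3) ✓  (C2,S3,A5)→stocked(A5,S3) ✓  (C3,S1,A1)→stocked(A1,S1) ✓  (C3,S1,A3)→stocked(A3,S1) ✓  (C3,S1,A5)→stocked(A5,S1) ✓  (C3,S2,A4)→stocked(A4,S2) ✓  (C3,S3,A2)→stocked(A2,S3) ✓  (C3,S3,A5)→stocked(A5,S3) ✓
Counterexamples (restrictor triples failing the scope): 1.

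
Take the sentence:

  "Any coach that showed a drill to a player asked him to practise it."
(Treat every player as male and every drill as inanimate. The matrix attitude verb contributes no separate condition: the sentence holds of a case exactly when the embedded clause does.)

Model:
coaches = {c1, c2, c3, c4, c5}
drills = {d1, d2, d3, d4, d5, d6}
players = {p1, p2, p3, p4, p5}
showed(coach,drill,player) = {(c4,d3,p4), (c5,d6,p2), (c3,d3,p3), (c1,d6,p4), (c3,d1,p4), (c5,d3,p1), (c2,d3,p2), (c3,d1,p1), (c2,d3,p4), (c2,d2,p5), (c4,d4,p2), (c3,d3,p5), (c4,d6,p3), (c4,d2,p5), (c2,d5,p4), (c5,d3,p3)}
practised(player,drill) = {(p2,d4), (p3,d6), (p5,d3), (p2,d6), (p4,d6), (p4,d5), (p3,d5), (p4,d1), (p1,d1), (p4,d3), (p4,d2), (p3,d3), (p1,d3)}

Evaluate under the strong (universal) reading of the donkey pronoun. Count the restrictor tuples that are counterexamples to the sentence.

"him" takes "a player" as antecedent and "it" takes "a drill"; both are donkey pronouns co-varying with the restrictor.
Strong reading: for every (c,d,p) with showed(c,d,p), practised(p,d).
Restrictor triples: (c1,d6,p4)→practised(p4,d6) ✓  (c2,d2,p5)→practised(p5,d2) ✗  (c2,d3,p2)→practised(p2,d3) ✗  (c2,d3,p4)→practised(p4,d3) ✓  (c2,d5,p4)→practised(p4,d5) ✓  (c3,d1,p1)→practised(p1,d1) ✓  (c3,d1,p4)→practised(p4,d1) ✓  (c3,d3,p3)→practised(p3,d3) ✓  (c3,d3,p5)→practised(p5,d3) ✓  (c4,d2,p5)→practised(p5,d2) ✗  (c4,d3,p4)→practised(p4,d3) ✓  (c4,d4,p2)→practised(p2,d4) ✓  (c4,d6,p3)→practised(p3,d6) ✓  (c5,d3,p1)→practised(p1,d3) ✓  (c5,d3,p3)→practised(p3,d3) ✓  (c5,d6,p2)→practised(p2,d6) ✓
Counterexamples (restrictor triples failing the scope): 3.

3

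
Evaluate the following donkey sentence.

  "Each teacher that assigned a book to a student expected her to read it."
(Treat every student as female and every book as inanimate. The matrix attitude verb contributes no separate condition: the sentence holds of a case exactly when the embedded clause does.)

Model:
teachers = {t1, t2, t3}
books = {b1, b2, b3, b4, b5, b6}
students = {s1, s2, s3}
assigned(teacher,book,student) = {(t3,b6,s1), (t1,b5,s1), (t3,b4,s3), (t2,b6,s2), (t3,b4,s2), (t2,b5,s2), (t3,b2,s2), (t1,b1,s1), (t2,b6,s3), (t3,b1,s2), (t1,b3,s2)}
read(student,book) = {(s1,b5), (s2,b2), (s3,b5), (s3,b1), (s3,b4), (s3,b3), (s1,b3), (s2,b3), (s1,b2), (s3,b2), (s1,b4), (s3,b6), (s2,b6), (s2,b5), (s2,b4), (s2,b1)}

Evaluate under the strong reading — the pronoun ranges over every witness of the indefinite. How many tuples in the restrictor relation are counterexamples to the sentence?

2

"her" takes "a student" as antecedent and "it" takes "a book"; both are donkey pronouns co-varying with the restrictor.
Strong reading: for every (t,b,s) with assigned(t,b,s), read(s,b).
Restrictor triples: (t1,b1,s1)→read(s1,b1) ✗  (t1,b3,s2)→read(s2,b3) ✓  (t1,b5,s1)→read(s1,b5) ✓  (t2,b5,s2)→read(s2,b5) ✓  (t2,b6,s2)→read(s2,b6) ✓  (t2,b6,s3)→read(s3,b6) ✓  (t3,b1,s2)→read(s2,b1) ✓  (t3,b2,s2)→read(s2,b2) ✓  (t3,b4,s2)→read(s2,b4) ✓  (t3,b4,s3)→read(s3,b4) ✓  (t3,b6,s1)→read(s1,b6) ✗
Counterexamples (restrictor triples failing the scope): 2.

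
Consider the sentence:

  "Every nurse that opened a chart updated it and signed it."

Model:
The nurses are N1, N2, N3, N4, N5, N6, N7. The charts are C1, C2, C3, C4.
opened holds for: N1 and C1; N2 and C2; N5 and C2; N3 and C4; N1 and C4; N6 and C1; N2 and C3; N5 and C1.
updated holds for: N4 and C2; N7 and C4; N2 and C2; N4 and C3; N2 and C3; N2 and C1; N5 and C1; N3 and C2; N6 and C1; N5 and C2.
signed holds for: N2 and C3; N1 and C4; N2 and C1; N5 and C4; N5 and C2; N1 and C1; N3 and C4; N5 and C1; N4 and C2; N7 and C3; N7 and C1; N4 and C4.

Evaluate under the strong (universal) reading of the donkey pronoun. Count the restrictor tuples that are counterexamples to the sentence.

"it" takes "a chart" as antecedent — a donkey pronoun bound across the clause boundary.
Strong reading: for every (n,c) with opened(n,c), updated(n,c) ∧ signed(n,c).
Restrictor pairs: (N1,C1) ✗  (N1,C4) ✗  (N2,C2) ✗  (N2,C3) ✓  (N3,C4) ✗  (N5,C1) ✓  (N5,C2) ✓  (N6,C1) ✗
Counterexamples (restrictor pairs failing the scope): 5.

5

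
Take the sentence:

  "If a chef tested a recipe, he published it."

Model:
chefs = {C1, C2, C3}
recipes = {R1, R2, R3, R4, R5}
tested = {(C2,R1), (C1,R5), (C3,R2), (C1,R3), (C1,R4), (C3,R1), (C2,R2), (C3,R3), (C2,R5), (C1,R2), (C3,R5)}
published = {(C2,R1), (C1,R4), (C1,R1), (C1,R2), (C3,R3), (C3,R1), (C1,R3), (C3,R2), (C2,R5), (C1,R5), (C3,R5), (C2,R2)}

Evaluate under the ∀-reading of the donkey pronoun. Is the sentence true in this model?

"it" takes "a recipe" as antecedent — a donkey pronoun bound across the clause boundary.
Strong reading: for every (c,r) with tested(c,r), published(c,r).
Restrictor pairs: (C1,R2) ✓  (C1,R3) ✓  (C1,R4) ✓  (C1,R5) ✓  (C2,R1) ✓  (C2,R2) ✓  (C2,R5) ✓  (C3,R1) ✓  (C3,R2) ✓  (C3,R3) ✓  (C3,R5) ✓
Every restrictor pair satisfies the scope.

True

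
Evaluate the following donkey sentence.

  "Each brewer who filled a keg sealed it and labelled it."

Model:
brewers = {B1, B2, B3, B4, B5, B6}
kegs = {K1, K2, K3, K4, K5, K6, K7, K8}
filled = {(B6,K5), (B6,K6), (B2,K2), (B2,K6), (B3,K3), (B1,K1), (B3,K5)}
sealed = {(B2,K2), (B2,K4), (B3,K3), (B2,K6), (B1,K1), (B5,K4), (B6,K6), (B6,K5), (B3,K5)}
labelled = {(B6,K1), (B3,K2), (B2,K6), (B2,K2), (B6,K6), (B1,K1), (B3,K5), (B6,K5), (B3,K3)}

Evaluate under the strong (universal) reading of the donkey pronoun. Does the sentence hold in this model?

"it" takes "a keg" as antecedent — a donkey pronoun bound across the clause boundary.
Strong reading: for every (b,k) with filled(b,k), sealed(b,k) ∧ labelled(b,k).
Restrictor pairs: (B1,K1) ✓  (B2,K2) ✓  (B2,K6) ✓  (B3,K3) ✓  (B3,K5) ✓  (B6,K5) ✓  (B6,K6) ✓
Every restrictor pair satisfies the scope.

True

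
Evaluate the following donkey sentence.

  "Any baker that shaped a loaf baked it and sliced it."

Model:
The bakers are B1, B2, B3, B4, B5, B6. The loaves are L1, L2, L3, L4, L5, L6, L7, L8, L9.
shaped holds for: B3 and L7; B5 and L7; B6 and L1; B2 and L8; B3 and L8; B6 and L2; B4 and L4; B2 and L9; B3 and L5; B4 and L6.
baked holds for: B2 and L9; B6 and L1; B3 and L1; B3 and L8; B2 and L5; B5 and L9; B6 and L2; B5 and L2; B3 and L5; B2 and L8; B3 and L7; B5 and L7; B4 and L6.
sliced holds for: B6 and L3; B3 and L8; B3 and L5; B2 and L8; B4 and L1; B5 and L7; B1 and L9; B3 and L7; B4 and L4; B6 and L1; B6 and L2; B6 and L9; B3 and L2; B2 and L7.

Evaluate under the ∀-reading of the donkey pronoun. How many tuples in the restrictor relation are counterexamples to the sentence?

3

"it" takes "a loaf" as antecedent — a donkey pronoun bound across the clause boundary.
Strong reading: for every (b,l) with shaped(b,l), baked(b,l) ∧ sliced(b,l).
Restrictor pairs: (B2,L8) ✓  (B2,L9) ✗  (B3,L5) ✓  (B3,L7) ✓  (B3,L8) ✓  (B4,L4) ✗  (B4,L6) ✗  (B5,L7) ✓  (B6,L1) ✓  (B6,L2) ✓
Counterexamples (restrictor pairs failing the scope): 3.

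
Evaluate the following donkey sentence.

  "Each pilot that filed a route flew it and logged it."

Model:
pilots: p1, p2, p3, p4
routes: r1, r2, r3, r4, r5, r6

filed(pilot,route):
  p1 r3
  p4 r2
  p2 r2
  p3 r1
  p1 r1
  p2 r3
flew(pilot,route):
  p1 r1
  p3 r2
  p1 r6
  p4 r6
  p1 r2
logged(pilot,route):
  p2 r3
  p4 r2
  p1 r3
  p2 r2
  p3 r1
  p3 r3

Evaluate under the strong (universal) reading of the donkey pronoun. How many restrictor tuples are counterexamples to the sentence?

"it" takes "a route" as antecedent — a donkey pronoun bound across the clause boundary.
Strong reading: for every (p,r) with filed(p,r), flew(p,r) ∧ logged(p,r).
Restrictor pairs: (p1,r1) ✗  (p1,r3) ✗  (p2,r2) ✗  (p2,r3) ✗  (p3,r1) ✗  (p4,r2) ✗
Counterexamples (restrictor pairs failing the scope): 6.

6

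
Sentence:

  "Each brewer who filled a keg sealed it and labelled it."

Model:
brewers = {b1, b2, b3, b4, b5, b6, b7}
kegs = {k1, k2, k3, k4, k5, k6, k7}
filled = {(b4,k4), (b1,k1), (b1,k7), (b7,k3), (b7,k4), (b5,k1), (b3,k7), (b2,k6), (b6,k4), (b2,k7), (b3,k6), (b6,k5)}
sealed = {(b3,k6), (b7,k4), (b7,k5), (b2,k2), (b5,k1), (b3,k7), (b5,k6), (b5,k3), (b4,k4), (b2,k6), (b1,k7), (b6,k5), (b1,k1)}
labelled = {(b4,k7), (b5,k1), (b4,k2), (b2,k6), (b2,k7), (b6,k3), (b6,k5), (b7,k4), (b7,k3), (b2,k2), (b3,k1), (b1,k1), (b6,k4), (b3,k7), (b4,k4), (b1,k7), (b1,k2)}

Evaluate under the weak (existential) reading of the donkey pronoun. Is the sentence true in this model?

True

"it" takes "a keg" as antecedent — a donkey pronoun bound across the clause boundary.
Weak reading: every brewer b with some filled-keg has at least one filled-keg k such that sealed(b,k) ∧ labelled(b,k).
Per brewer: b1:✓  b2:✓  b3:✓  b4:✓  b5:✓  b6:✓  b7:✓
Every brewer in the restrictor has a witness.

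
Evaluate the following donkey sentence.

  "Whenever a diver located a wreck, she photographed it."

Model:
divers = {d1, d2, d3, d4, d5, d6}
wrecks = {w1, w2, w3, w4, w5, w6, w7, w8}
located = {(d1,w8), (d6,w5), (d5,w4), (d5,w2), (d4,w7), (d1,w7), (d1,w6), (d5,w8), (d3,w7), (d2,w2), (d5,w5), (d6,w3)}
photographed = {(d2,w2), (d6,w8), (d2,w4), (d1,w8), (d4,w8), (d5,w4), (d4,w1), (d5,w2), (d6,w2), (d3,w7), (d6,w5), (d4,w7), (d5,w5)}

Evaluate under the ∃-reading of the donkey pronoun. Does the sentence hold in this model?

"it" takes "a wreck" as antecedent — a donkey pronoun bound across the clause boundary.
Weak reading: every diver d with some located-wreck has at least one located-wreck w such that photographed(d,w).
Per diver: d1:✓  d2:✓  d3:✓  d4:✓  d5:✓  d6:✓
Every diver in the restrictor has a witness.

True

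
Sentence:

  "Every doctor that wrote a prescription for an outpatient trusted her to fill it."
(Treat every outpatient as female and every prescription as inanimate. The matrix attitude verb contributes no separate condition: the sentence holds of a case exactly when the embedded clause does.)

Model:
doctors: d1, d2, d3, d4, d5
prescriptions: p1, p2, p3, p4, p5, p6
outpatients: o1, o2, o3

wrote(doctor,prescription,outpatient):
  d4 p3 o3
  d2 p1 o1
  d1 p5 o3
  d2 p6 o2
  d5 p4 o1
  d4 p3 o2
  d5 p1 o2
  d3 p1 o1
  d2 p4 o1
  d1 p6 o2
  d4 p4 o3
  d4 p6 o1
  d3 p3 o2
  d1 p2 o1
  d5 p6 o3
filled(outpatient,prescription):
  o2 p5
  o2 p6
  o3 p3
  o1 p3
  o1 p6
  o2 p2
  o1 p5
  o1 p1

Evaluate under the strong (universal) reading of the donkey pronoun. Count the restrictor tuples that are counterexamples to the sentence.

9

"her" takes "an outpatient" as antecedent and "it" takes "a prescription"; both are donkey pronouns co-varying with the restrictor.
Strong reading: for every (d,p,o) with wrote(d,p,o), filled(o,p).
Restrictor triples: (d1,p2,o1)→filled(o1,p2) ✗  (d1,p5,o3)→filled(o3,p5) ✗  (d1,p6,o2)→filled(o2,p6) ✓  (d2,p1,o1)→filled(o1,p1) ✓  (d2,p4,o1)→filled(o1,p4) ✗  (d2,p6,o2)→filled(o2,p6) ✓  (d3,p1,o1)→filled(o1,p1) ✓  (d3,p3,o2)→filled(o2,p3) ✗  (d4,p3,o2)→filled(o2,p3) ✗  (d4,p3,o3)→filled(o3,p3) ✓  (d4,p4,o3)→filled(o3,p4) ✗  (d4,p6,o1)→filled(o1,p6) ✓  (d5,p1,o2)→filled(o2,p1) ✗  (d5,p4,o1)→filled(o1,p4) ✗  (d5,p6,o3)→filled(o3,p6) ✗
Counterexamples (restrictor triples failing the scope): 9.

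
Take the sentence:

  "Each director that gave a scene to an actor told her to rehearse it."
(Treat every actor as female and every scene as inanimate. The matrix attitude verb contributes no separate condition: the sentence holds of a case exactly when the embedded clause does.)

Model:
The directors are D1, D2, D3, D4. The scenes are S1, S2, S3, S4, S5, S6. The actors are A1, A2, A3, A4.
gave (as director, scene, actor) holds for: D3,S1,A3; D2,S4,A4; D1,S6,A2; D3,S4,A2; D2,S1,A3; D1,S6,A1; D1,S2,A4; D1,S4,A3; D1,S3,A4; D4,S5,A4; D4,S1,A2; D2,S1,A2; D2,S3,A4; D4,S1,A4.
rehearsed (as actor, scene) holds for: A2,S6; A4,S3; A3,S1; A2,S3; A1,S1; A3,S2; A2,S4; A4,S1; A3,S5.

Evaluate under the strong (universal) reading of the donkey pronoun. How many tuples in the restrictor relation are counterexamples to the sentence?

"her" takes "an actor" as antecedent and "it" takes "a scene"; both are donkey pronouns co-varying with the restrictor.
Strong reading: for every (d,s,a) with gave(d,s,a), rehearsed(a,s).
Restrictor triples: (D1,S2,A4)→rehearsed(A4,S2) ✗  (D1,S3,A4)→rehearsed(A4,S3) ✓  (D1,S4,A3)→rehearsed(A3,S4) ✗  (D1,S6,A1)→rehearsed(A1,S6) ✗  (D1,S6,A2)→rehearsed(A2,S6) ✓  (D2,S1,A2)→rehearsed(A2,S1) ✗  (D2,S1,A3)→rehearsed(A3,S1) ✓  (D2,S3,A4)→rehearsed(A4,S3) ✓  (D2,S4,A4)→rehearsed(A4,S4) ✗  (D3,S1,A3)→rehearsed(A3,S1) ✓  (D3,S4,A2)→rehearsed(A2,S4) ✓  (D4,S1,A2)→rehearsed(A2,S1) ✗  (D4,S1,A4)→rehearsed(A4,S1) ✓  (D4,S5,A4)→rehearsed(A4,S5) ✗
Counterexamples (restrictor triples failing the scope): 7.

7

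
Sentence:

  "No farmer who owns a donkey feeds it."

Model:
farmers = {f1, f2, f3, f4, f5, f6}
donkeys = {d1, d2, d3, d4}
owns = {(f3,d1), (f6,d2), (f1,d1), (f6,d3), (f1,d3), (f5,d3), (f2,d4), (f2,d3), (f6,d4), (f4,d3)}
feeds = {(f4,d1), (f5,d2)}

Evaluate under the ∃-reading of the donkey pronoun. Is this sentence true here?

True

"it" takes "a donkey" as antecedent — a donkey pronoun bound across the clause boundary.
Truth condition: for no (f,d) with owns(f,d) does feeds(f,d) hold.
Restrictor pairs — does the scope hold? (f1,d1):fails  (f1,d3):fails  (f2,d3):fails  (f2,d4):fails  (f3,d1):fails  (f4,d3):fails  (f5,d3):fails  (f6,d2):fails  (f6,d3):fails  (f6,d4):fails
Scope holds for no restrictor pair, so the sentence is true.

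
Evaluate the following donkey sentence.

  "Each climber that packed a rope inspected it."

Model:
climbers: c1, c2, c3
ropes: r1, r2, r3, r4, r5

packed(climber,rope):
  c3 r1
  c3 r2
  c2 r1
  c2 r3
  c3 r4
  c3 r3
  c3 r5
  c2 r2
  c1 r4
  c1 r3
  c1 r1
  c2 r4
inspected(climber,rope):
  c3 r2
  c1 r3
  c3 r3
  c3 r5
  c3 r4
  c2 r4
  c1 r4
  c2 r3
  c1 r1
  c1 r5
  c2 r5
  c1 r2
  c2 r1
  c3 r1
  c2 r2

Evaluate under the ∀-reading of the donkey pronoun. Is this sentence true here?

"it" takes "a rope" as antecedent — a donkey pronoun bound across the clause boundary.
Strong reading: for every (c,r) with packed(c,r), inspected(c,r).
Restrictor pairs: (c1,r1) ✓  (c1,r3) ✓  (c1,r4) ✓  (c2,r1) ✓  (c2,r2) ✓  (c2,r3) ✓  (c2,r4) ✓  (c3,r1) ✓  (c3,r2) ✓  (c3,r3) ✓  (c3,r4) ✓  (c3,r5) ✓
Every restrictor pair satisfies the scope.

True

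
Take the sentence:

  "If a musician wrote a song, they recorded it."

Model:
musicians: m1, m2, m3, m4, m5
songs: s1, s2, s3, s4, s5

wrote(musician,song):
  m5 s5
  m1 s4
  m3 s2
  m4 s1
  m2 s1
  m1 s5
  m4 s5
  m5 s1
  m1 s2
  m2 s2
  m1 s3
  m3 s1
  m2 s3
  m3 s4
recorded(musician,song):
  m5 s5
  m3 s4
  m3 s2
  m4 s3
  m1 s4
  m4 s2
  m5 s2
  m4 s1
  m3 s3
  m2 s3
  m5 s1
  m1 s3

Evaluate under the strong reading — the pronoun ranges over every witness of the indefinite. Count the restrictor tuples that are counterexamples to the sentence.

6

"it" takes "a song" as antecedent — a donkey pronoun bound across the clause boundary.
Strong reading: for every (m,s) with wrote(m,s), recorded(m,s).
Restrictor pairs: (m1,s2) ✗  (m1,s3) ✓  (m1,s4) ✓  (m1,s5) ✗  (m2,s1) ✗  (m2,s2) ✗  (m2,s3) ✓  (m3,s1) ✗  (m3,s2) ✓  (m3,s4) ✓  (m4,s1) ✓  (m4,s5) ✗  (m5,s1) ✓  (m5,s5) ✓
Counterexamples (restrictor pairs failing the scope): 6.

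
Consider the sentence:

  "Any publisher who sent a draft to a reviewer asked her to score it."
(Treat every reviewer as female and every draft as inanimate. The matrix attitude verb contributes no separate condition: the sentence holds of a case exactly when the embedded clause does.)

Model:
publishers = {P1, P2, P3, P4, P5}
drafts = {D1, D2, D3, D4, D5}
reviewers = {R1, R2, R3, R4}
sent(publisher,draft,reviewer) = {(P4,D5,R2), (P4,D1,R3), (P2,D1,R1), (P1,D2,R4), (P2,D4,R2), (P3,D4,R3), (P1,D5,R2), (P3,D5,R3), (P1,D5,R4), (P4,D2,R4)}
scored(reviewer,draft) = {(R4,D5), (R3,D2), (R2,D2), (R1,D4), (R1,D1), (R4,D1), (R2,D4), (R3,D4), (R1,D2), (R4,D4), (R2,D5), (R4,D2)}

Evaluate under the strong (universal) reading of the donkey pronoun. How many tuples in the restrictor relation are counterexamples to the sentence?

2

"her" takes "a reviewer" as antecedent and "it" takes "a draft"; both are donkey pronouns co-varying with the restrictor.
Strong reading: for every (p,d,r) with sent(p,d,r), scored(r,d).
Restrictor triples: (P1,D2,R4)→scored(R4,D2) ✓  (P1,D5,R2)→scored(R2,D5) ✓  (P1,D5,R4)→scored(R4,D5) ✓  (P2,D1,R1)→scored(R1,D1) ✓  (P2,D4,R2)→scored(R2,D4) ✓  (P3,D4,R3)→scored(R3,D4) ✓  (P3,D5,R3)→scored(R3,D5) ✗  (P4,D1,R3)→scored(R3,D1) ✗  (P4,D2,R4)→scored(R4,D2) ✓  (P4,D5,R2)→scored(R2,D5) ✓
Counterexamples (restrictor triples failing the scope): 2.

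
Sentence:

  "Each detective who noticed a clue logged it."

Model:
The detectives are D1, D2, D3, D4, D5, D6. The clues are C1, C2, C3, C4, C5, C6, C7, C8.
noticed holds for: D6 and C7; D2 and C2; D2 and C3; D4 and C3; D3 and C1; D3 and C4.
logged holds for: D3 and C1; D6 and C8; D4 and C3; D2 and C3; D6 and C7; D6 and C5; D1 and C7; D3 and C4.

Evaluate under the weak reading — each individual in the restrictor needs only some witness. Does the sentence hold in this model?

"it" takes "a clue" as antecedent — a donkey pronoun bound across the clause boundary.
Weak reading: every detective d with some noticed-clue has at least one noticed-clue c such that logged(d,c).
Per detective: D2:✓  D3:✓  D4:✓  D6:✓
Every detective in the restrictor has a witness.

True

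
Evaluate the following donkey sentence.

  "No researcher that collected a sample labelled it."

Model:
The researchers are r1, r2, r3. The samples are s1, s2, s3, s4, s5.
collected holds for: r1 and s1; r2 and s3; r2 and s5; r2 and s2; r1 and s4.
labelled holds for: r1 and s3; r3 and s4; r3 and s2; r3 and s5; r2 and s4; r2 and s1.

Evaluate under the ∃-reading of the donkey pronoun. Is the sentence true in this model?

True

"it" takes "a sample" as antecedent — a donkey pronoun bound across the clause boundary.
Truth condition: for no (r,s) with collected(r,s) does labelled(r,s) hold.
Restrictor pairs — does the scope hold? (r1,s1):fails  (r1,s4):fails  (r2,s2):fails  (r2,s3):fails  (r2,s5):fails
Scope holds for no restrictor pair, so the sentence is true.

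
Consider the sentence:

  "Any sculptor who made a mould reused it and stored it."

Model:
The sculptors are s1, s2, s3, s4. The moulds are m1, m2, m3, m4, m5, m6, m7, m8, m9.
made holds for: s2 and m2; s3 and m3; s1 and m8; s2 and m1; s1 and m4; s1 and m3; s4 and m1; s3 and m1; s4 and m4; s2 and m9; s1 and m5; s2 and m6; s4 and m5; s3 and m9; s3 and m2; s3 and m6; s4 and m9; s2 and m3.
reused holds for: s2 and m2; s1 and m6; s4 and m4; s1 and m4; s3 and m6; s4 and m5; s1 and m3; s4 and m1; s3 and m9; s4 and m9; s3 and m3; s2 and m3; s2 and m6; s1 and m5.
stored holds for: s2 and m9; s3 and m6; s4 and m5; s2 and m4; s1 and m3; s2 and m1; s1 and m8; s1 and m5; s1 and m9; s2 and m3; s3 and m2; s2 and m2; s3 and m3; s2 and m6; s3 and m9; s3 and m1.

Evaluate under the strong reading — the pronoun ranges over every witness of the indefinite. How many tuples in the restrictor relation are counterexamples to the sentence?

9

"it" takes "a mould" as antecedent — a donkey pronoun bound across the clause boundary.
Strong reading: for every (s,m) with made(s,m), reused(s,m) ∧ stored(s,m).
Restrictor pairs: (s1,m3) ✓  (s1,m4) ✗  (s1,m5) ✓  (s1,m8) ✗  (s2,m1) ✗  (s2,m2) ✓  (s2,m3) ✓  (s2,m6) ✓  (s2,m9) ✗  (s3,m1) ✗  (s3,m2) ✗  (s3,m3) ✓  (s3,m6) ✓  (s3,m9) ✓  (s4,m1) ✗  (s4,m4) ✗  (s4,m5) ✓  (s4,m9) ✗
Counterexamples (restrictor pairs failing the scope): 9.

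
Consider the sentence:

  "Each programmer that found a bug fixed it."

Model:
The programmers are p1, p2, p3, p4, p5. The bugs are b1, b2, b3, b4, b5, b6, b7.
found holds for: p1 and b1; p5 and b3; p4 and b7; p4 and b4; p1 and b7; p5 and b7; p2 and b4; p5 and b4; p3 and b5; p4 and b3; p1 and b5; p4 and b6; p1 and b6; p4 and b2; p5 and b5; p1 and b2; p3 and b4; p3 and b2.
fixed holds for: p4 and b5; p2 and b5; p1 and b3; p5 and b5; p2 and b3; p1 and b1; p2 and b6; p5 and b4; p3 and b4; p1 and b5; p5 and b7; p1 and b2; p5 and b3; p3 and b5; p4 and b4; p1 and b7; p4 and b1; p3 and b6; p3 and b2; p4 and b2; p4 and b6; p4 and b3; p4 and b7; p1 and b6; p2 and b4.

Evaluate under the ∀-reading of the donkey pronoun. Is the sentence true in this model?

"it" takes "a bug" as antecedent — a donkey pronoun bound across the clause boundary.
Strong reading: for every (p,b) with found(p,b), fixed(p,b).
Restrictor pairs: (p1,b1) ✓  (p1,b2) ✓  (p1,b5) ✓  (p1,b6) ✓  (p1,b7) ✓  (p2,b4) ✓  (p3,b2) ✓  (p3,b4) ✓  (p3,b5) ✓  (p4,b2) ✓  (p4,b3) ✓  (p4,b4) ✓  (p4,b6) ✓  (p4,b7) ✓  (p5,b3) ✓  (p5,b4) ✓  (p5,b5) ✓  (p5,b7) ✓
Every restrictor pair satisfies the scope.

True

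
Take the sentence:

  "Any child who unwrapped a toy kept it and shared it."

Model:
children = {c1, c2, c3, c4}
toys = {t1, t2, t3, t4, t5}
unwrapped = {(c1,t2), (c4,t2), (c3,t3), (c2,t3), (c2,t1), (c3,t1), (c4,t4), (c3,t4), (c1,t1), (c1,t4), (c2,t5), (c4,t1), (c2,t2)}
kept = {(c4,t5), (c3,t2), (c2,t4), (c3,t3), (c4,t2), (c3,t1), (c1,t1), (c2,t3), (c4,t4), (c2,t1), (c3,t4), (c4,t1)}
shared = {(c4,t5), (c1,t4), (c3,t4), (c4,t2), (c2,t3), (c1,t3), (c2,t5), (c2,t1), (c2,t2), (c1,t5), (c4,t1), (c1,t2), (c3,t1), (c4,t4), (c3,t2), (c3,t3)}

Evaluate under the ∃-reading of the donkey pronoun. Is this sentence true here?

False

"it" takes "a toy" as antecedent — a donkey pronoun bound across the clause boundary.
Weak reading: every child c with some unwrapped-toy has at least one unwrapped-toy t such that kept(c,t) ∧ shared(c,t).
Per child: c1:✗  c2:✓  c3:✓  c4:✓
c1 has no witness among its unwrapped-toys.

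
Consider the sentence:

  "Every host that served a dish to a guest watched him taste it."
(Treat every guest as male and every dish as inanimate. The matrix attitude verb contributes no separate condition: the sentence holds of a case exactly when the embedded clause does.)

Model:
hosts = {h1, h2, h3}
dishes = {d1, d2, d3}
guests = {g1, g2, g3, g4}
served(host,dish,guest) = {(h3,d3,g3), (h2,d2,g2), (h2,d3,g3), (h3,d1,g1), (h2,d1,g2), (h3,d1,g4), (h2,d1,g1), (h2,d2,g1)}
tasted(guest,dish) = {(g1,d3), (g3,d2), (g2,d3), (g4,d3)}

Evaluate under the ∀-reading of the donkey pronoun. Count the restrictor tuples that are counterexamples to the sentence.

8

"him" takes "a guest" as antecedent and "it" takes "a dish"; both are donkey pronouns co-varying with the restrictor.
Strong reading: for every (h,d,g) with served(h,d,g), tasted(g,d).
Restrictor triples: (h2,d1,g1)→tasted(g1,d1) ✗  (h2,d1,g2)→tasted(g2,d1) ✗  (h2,d2,g1)→tasted(g1,d2) ✗  (h2,d2,g2)→tasted(g2,d2) ✗  (h2,d3,g3)→tasted(g3,d3) ✗  (h3,d1,g1)→tasted(g1,d1) ✗  (h3,d1,g4)→tasted(g4,d1) ✗  (h3,d3,g3)→tasted(g3,d3) ✗
Counterexamples (restrictor triples failing the scope): 8.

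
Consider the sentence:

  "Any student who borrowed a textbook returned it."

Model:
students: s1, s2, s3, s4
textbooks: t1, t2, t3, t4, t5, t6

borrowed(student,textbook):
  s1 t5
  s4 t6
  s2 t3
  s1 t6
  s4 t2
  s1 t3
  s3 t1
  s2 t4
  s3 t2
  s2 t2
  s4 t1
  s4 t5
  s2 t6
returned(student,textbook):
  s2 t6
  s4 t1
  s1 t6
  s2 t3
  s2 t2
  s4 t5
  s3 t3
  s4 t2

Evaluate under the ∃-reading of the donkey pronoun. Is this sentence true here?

False

"it" takes "a textbook" as antecedent — a donkey pronoun bound across the clause boundary.
Weak reading: every student s with some borrowed-textbook has at least one borrowed-textbook t such that returned(s,t).
Per student: s1:✓  s2:✓  s3:✗  s4:✓
s3 has no witness among its borrowed-textbooks.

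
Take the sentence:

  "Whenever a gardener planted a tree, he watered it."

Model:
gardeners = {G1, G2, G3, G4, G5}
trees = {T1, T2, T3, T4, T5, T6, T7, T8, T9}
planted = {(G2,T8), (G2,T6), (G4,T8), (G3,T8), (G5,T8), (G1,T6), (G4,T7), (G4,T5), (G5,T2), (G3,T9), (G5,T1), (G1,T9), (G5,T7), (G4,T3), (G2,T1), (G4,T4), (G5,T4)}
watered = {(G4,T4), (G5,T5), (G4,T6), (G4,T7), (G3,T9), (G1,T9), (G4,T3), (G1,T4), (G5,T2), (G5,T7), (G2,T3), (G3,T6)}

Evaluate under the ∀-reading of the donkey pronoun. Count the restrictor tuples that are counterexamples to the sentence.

10

"it" takes "a tree" as antecedent — a donkey pronoun bound across the clause boundary.
Strong reading: for every (g,t) with planted(g,t), watered(g,t).
Restrictor pairs: (G1,T6) ✗  (G1,T9) ✓  (G2,T1) ✗  (G2,T6) ✗  (G2,T8) ✗  (G3,T8) ✗  (G3,T9) ✓  (G4,T3) ✓  (G4,T4) ✓  (G4,T5) ✗  (G4,T7) ✓  (G4,T8) ✗  (G5,T1) ✗  (G5,T2) ✓  (G5,T4) ✗  (G5,T7) ✓  (G5,T8) ✗
Counterexamples (restrictor pairs failing the scope): 10.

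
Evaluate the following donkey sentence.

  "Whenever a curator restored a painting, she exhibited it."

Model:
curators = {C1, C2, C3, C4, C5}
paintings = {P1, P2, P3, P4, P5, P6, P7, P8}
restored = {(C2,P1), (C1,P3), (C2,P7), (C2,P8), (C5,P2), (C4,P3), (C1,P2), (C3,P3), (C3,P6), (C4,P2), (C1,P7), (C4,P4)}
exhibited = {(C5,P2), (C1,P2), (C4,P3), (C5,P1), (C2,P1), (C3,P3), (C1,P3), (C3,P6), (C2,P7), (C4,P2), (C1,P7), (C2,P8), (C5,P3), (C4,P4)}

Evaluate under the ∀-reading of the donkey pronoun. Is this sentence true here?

"it" takes "a painting" as antecedent — a donkey pronoun bound across the clause boundary.
Strong reading: for every (c,p) with restored(c,p), exhibited(c,p).
Restrictor pairs: (C1,P2) ✓  (C1,P3) ✓  (C1,P7) ✓  (C2,P1) ✓  (C2,P7) ✓  (C2,P8) ✓  (C3,P3) ✓  (C3,P6) ✓  (C4,P2) ✓  (C4,P3) ✓  (C4,P4) ✓  (C5,P2) ✓
Every restrictor pair satisfies the scope.

True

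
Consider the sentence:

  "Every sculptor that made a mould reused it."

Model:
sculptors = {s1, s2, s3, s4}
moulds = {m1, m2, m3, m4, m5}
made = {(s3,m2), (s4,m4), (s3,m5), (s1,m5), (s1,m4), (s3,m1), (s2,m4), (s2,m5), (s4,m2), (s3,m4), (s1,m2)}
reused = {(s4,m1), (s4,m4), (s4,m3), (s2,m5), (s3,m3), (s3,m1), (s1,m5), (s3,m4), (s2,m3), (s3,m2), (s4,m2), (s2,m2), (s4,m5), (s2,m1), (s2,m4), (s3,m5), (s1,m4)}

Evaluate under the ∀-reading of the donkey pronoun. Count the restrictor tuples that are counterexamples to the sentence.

1

"it" takes "a mould" as antecedent — a donkey pronoun bound across the clause boundary.
Strong reading: for every (s,m) with made(s,m), reused(s,m).
Restrictor pairs: (s1,m2) ✗  (s1,m4) ✓  (s1,m5) ✓  (s2,m4) ✓  (s2,m5) ✓  (s3,m1) ✓  (s3,m2) ✓  (s3,m4) ✓  (s3,m5) ✓  (s4,m2) ✓  (s4,m4) ✓
Counterexamples (restrictor pairs failing the scope): 1.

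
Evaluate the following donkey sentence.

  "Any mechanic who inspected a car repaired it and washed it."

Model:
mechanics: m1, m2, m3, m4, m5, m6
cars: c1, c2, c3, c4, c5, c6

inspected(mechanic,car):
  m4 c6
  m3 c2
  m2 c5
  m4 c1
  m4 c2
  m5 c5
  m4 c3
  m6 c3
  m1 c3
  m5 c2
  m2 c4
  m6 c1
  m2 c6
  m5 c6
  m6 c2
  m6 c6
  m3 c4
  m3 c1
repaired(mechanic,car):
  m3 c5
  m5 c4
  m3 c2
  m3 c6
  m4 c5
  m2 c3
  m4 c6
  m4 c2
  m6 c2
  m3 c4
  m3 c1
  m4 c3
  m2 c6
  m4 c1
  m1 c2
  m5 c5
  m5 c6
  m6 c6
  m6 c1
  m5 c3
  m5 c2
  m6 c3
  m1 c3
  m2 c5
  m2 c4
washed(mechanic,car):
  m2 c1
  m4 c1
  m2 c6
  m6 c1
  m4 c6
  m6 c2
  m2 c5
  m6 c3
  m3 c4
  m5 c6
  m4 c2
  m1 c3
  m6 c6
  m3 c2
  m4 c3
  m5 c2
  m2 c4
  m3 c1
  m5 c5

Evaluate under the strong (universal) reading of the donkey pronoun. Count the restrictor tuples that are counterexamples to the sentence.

"it" takes "a car" as antecedent — a donkey pronoun bound across the clause boundary.
Strong reading: for every (m,c) with inspected(m,c), repaired(m,c) ∧ washed(m,c).
Restrictor pairs: (m1,c3) ✓  (m2,c4) ✓  (m2,c5) ✓  (m2,c6) ✓  (m3,c1) ✓  (m3,c2) ✓  (m3,c4) ✓  (m4,c1) ✓  (m4,c2) ✓  (m4,c3) ✓  (m4,c6) ✓  (m5,c2) ✓  (m5,c5) ✓  (m5,c6) ✓  (m6,c1) ✓  (m6,c2) ✓  (m6,c3) ✓  (m6,c6) ✓
Counterexamples (restrictor pairs failing the scope): 0.

0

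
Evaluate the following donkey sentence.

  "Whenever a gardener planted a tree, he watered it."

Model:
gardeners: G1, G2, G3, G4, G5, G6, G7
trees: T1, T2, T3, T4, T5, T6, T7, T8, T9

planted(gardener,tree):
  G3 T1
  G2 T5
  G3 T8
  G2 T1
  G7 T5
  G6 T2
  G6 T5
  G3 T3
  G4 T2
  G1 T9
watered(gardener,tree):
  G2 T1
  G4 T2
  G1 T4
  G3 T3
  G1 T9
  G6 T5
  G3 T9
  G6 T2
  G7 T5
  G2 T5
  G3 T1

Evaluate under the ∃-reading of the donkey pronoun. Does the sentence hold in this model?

"it" takes "a tree" as antecedent — a donkey pronoun bound across the clause boundary.
Weak reading: every gardener g with some planted-tree has at least one planted-tree t such that watered(g,t).
Per gardener: G1:✓  G2:✓  G3:✓  G4:✓  G6:✓  G7:✓
Every gardener in the restrictor has a witness.

True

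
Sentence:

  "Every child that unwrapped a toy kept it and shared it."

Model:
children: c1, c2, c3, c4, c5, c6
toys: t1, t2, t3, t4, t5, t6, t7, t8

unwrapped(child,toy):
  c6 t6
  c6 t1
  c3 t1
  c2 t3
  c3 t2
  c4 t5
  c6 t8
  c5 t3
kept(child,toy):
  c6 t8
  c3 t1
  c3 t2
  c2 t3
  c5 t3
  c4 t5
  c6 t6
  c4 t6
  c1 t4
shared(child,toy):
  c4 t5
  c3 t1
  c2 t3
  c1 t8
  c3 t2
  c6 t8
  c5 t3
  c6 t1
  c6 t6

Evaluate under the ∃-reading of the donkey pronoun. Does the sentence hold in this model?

"it" takes "a toy" as antecedent — a donkey pronoun bound across the clause boundary.
Weak reading: every child c with some unwrapped-toy has at least one unwrapped-toy t such that kept(c,t) ∧ shared(c,t).
Per child: c2:✓  c3:✓  c4:✓  c5:✓  c6:✓
Every child in the restrictor has a witness.

True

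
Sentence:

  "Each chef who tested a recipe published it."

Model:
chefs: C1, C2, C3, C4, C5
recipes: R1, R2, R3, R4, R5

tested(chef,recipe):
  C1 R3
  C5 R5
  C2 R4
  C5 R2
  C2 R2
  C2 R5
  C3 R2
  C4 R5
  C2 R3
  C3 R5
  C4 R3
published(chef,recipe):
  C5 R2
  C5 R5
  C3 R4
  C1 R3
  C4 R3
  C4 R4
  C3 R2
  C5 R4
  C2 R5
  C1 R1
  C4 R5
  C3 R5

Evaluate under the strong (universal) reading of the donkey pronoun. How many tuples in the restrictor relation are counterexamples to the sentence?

"it" takes "a recipe" as antecedent — a donkey pronoun bound across the clause boundary.
Strong reading: for every (c,r) with tested(c,r), published(c,r).
Restrictor pairs: (C1,R3) ✓  (C2,R2) ✗  (C2,R3) ✗  (C2,R4) ✗  (C2,R5) ✓  (C3,R2) ✓  (C3,R5) ✓  (C4,R3) ✓  (C4,R5) ✓  (C5,R2) ✓  (C5,R5) ✓
Counterexamples (restrictor pairs failing the scope): 3.

3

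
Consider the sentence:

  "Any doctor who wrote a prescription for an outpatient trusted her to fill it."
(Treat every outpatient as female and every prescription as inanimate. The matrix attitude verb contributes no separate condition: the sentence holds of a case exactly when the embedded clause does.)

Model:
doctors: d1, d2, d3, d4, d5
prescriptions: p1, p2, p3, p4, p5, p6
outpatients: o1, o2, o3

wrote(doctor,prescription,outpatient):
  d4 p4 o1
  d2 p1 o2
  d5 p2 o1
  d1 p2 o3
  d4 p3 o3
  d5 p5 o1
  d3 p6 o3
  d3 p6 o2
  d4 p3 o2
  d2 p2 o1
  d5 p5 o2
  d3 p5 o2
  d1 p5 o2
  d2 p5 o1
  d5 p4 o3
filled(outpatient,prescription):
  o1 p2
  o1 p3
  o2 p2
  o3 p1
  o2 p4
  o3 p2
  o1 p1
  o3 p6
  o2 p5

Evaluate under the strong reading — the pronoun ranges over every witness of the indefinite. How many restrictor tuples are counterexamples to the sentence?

8

"her" takes "an outpatient" as antecedent and "it" takes "a prescription"; both are donkey pronouns co-varying with the restrictor.
Strong reading: for every (d,p,o) with wrote(d,p,o), filled(o,p).
Restrictor triples: (d1,p2,o3)→filled(o3,p2) ✓  (d1,p5,o2)→filled(o2,p5) ✓  (d2,p1,o2)→filled(o2,p1) ✗  (d2,p2,o1)→filled(o1,p2) ✓  (d2,p5,o1)→filled(o1,p5) ✗  (d3,p5,o2)→filled(o2,p5) ✓  (d3,p6,o2)→filled(o2,p6) ✗  (d3,p6,o3)→filled(o3,p6) ✓  (d4,p3,o2)→filled(o2,p3) ✗  (d4,p3,o3)→filled(o3,p3) ✗  (d4,p4,o1)→filled(o1,p4) ✗  (d5,p2,o1)→filled(o1,p2) ✓  (d5,p4,o3)→filled(o3,p4) ✗  (d5,p5,o1)→filled(o1,p5) ✗  (d5,p5,o2)→filled(o2,p5) ✓
Counterexamples (restrictor triples failing the scope): 8.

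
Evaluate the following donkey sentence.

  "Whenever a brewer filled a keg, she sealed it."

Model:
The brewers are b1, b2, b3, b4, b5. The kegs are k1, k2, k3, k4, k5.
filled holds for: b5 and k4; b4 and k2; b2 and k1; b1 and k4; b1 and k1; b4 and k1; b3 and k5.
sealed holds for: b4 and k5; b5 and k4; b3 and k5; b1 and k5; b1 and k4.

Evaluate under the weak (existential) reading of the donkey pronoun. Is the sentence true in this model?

False

"it" takes "a keg" as antecedent — a donkey pronoun bound across the clause boundary.
Weak reading: every brewer b with some filled-keg has at least one filled-keg k such that sealed(b,k).
Per brewer: b1:✓  b2:✗  b3:✓  b4:✗  b5:✓
b2 has no witness among its filled-kegs.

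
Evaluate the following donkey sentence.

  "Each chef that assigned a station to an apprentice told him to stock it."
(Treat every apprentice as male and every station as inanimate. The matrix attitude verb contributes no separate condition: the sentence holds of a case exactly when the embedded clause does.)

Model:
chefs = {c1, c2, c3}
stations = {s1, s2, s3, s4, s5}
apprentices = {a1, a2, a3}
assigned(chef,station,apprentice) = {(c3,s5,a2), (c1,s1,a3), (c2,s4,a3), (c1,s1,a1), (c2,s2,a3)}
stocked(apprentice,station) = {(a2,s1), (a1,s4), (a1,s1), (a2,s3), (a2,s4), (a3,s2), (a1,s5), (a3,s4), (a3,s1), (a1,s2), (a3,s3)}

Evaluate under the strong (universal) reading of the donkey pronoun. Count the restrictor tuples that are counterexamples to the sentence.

"him" takes "an apprentice" as antecedent and "it" takes "a station"; both are donkey pronouns co-varying with the restrictor.
Strong reading: for every (c,s,a) with assigned(c,s,a), stocked(a,s).
Restrictor triples: (c1,s1,a1)→stocked(a1,s1) ✓  (c1,s1,a3)→stocked(a3,s1) ✓  (c2,s2,a3)→stocked(a3,s2) ✓  (c2,s4,a3)→stocked(a3,s4) ✓  (c3,s5,a2)→stocked(a2,s5) ✗
Counterexamples (restrictor triples failing the scope): 1.

1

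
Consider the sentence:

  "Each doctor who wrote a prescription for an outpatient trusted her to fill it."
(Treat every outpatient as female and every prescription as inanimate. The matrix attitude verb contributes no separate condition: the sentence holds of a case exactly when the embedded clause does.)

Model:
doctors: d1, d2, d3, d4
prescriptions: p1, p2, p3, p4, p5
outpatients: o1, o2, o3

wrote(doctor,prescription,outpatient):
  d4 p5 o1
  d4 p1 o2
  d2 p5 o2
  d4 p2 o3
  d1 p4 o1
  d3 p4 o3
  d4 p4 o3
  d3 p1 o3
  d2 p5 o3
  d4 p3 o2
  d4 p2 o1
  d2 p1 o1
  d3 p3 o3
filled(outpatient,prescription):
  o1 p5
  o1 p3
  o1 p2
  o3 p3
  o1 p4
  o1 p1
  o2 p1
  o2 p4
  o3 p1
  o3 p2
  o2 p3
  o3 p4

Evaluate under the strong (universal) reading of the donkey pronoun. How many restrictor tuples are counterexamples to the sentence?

2

"her" takes "an outpatient" as antecedent and "it" takes "a prescription"; both are donkey pronouns co-varying with the restrictor.
Strong reading: for every (d,p,o) with wrote(d,p,o), filled(o,p).
Restrictor triples: (d1,p4,o1)→filled(o1,p4) ✓  (d2,p1,o1)→filled(o1,p1) ✓  (d2,p5,o2)→filled(o2,p5) ✗  (d2,p5,o3)→filled(o3,p5) ✗  (d3,p1,o3)→filled(o3,p1) ✓  (d3,p3,o3)→filled(o3,p3) ✓  (d3,p4,o3)→filled(o3,p4) ✓  (d4,p1,o2)→filled(o2,p1) ✓  (d4,p2,o1)→filled(o1,p2) ✓  (d4,p2,o3)→filled(o3,p2) ✓  (d4,p3,o2)→filled(o2,p3) ✓  (d4,p4,o3)→filled(o3,p4) ✓  (d4,p5,o1)→filled(o1,p5) ✓
Counterexamples (restrictor triples failing the scope): 2.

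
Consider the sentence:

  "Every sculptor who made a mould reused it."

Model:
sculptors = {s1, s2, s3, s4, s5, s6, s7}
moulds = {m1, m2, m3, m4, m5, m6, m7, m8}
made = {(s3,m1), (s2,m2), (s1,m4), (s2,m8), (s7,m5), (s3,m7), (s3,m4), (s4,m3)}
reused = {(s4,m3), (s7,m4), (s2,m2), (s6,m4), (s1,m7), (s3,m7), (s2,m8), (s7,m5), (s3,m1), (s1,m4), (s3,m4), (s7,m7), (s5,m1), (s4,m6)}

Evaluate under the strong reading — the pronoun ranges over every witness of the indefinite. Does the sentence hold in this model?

"it" takes "a mould" as antecedent — a donkey pronoun bound across the clause boundary.
Strong reading: for every (s,m) with made(s,m), reused(s,m).
Restrictor pairs: (s1,m4) ✓  (s2,m2) ✓  (s2,m8) ✓  (s3,m1) ✓  (s3,m4) ✓  (s3,m7) ✓  (s4,m3) ✓  (s7,m5) ✓
Every restrictor pair satisfies the scope.

True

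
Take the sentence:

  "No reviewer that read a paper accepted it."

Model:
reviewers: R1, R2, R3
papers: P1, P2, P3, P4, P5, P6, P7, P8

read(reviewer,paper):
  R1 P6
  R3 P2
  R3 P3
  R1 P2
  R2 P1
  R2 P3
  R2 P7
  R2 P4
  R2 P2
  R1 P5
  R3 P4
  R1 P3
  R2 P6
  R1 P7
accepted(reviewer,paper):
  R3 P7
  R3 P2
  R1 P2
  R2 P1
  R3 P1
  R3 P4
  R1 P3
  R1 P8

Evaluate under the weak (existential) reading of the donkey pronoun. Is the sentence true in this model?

"it" takes "a paper" as antecedent — a donkey pronoun bound across the clause boundary.
Truth condition: for no (r,p) with read(r,p) does accepted(r,p) hold.
Restrictor pairs — does the scope hold? (R1,P2):holds  (R1,P3):holds  (R1,P5):fails  (R1,P6):fails  (R1,P7):fails  (R2,P1):holds  (R2,P2):fails  (R2,P3):fails  (R2,P4):fails  (R2,P6):fails  (R2,P7):fails  (R3,P2):holds  (R3,P3):fails  (R3,P4):holds
Scope holds for 5 pair(s), so the sentence is false.

False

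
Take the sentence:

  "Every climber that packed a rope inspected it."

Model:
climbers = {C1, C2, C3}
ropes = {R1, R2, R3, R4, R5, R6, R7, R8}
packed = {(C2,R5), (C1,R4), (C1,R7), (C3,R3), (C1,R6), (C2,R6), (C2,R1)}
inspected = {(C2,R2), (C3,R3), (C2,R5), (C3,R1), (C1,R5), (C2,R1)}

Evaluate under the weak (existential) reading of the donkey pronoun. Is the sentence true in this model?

False

"it" takes "a rope" as antecedent — a donkey pronoun bound across the clause boundary.
Weak reading: every climber c with some packed-rope has at least one packed-rope r such that inspected(c,r).
Per climber: C1:✗  C2:✓  C3:✓
C1 has no witness among its packed-ropes.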